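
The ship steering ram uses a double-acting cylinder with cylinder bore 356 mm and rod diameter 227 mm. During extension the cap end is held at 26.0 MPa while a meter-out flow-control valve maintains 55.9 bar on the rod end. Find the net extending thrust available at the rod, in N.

Cap-side area A_cap = π/4 × (356 mm)² = 99540 mm^2
Rod-side annular area A_ann = π/4 × (356² − 227²) = 59070 mm^2
Net thrust = P_cap·A_cap − P_rod·A_ann = 2.588e6 N − 3.302e5 N

F ≈ 2.26e6 N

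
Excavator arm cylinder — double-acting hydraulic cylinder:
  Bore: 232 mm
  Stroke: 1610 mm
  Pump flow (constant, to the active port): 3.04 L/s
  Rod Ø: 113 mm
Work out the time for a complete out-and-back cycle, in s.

t ≈ 39.5 s

Cap-side area A_cap = π/4 × (232 mm)² = 42270 mm^2
Rod-side annular area A_ann = π/4 × (232² − 113²) = 32240 mm^2
t_ext = A_cap·L/Q = 22.39 s
t_ret = A_ann·L/Q = 17.08 s
t_cycle = t_ext + t_ret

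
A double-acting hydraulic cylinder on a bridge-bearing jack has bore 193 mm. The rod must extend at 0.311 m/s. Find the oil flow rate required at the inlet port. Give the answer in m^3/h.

Q ≈ 32.8 m^3/h

Cap-side area A_cap = π/4 × (193 mm)² = 29260 mm^2
Q = A × v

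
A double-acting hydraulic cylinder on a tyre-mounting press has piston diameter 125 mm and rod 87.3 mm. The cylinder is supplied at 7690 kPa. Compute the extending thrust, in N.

Cap-side area A_cap = π/4 × (125 mm)² = 12270 mm^2
F = P × A_cap = 7690 kPa × A_cap

F ≈ 94400 N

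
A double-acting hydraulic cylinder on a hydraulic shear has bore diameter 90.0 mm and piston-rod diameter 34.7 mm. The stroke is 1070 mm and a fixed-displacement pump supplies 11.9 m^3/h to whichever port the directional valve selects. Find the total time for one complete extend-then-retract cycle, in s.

t ≈ 3.81 s

Cap-side area A_cap = π/4 × (90.0 mm)² = 6362 mm^2
Rod-side annular area A_ann = π/4 × (90.0² − 34.7²) = 5416 mm^2
t_ext = A_cap·L/Q = 2.059 s
t_ret = A_ann·L/Q = 1.753 s
t_cycle = t_ext + t_ret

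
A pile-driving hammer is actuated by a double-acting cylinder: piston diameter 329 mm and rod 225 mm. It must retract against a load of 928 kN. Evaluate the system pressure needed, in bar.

P ≈ 205 bar

Rod-side annular area A_ann = π/4 × (329² − 225²) = 45250 mm^2
Retraction: pressure acts on the annular area.
P = F / A = 928 kN / A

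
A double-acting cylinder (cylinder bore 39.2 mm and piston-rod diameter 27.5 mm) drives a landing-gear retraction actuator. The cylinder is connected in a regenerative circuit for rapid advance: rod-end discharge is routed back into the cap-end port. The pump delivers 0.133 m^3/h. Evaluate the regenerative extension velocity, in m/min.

In regeneration the rod-end outflow joins the pump flow into the cap end, so the net volume the pump must supply per unit advance equals the rod cross-section area.
Rod cross-section A_rod = π/4 × (27.5 mm)² = 594.0 mm^2
v = Q_pump / A_rod

v ≈ 3.73 m/min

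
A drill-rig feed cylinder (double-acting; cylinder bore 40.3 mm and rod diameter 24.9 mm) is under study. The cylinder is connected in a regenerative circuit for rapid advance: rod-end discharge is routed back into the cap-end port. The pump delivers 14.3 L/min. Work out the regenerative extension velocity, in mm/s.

v ≈ 489 mm/s

In regeneration the rod-end outflow joins the pump flow into the cap end, so the net volume the pump must supply per unit advance equals the rod cross-section area.
Rod cross-section A_rod = π/4 × (24.9 mm)² = 487.0 mm^2
v = Q_pump / A_rod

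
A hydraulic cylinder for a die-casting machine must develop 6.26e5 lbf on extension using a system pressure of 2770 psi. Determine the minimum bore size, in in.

Extension force acts on the full piston face: F = P × (π/4)D².
D = √(4F / (πP)) = √(4 × 6.26e5 lbf / (π × 2770 psi))

D ≈ 17.0 in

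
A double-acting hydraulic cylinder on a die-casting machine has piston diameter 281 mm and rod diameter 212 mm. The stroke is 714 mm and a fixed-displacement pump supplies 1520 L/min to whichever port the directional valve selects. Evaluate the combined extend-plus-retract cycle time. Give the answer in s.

Cap-side area A_cap = π/4 × (281 mm)² = 62020 mm^2
Rod-side annular area A_ann = π/4 × (281² − 212²) = 26720 mm^2
t_ext = A_cap·L/Q = 1.748 s
t_ret = A_ann·L/Q = 0.7530 s
t_cycle = t_ext + t_ret

t ≈ 2.50 s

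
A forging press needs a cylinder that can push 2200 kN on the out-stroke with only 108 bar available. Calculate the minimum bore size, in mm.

Extension force acts on the full piston face: F = P × (π/4)D².
D = √(4F / (πP)) = √(4 × 2200 kN / (π × 108 bar))

D ≈ 509 mm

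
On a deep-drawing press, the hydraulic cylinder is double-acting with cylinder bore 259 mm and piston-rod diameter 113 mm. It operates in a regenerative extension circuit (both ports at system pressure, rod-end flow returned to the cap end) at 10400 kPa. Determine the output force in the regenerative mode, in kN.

With equal pressure on both faces, forces on the annular region cancel; the net push is pressure × rod cross-section.
Rod cross-section A_rod = π/4 × (113 mm)² = 10030 mm^2
F = P × A_rod

F ≈ 104 kN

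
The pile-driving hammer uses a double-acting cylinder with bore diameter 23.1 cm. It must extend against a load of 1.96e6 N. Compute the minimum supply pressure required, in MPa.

P ≈ 46.8 MPa

Cap-side area A_cap = π/4 × (23.1 cm)² = 419.1 cm^2
P = F / A = 1.96e6 N / A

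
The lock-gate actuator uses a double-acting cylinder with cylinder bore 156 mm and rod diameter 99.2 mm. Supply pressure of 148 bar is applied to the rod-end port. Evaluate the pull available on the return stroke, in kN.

F ≈ 168 kN

Rod-side annular area A_ann = π/4 × (156² − 99.2²) = 11380 mm^2
On retraction the pressure acts on the annular area (bore minus rod).
F = P × A_ann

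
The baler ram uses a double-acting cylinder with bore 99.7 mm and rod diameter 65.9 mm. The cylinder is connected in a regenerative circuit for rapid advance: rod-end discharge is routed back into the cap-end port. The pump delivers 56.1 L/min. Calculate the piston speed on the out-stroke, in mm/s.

In regeneration the rod-end outflow joins the pump flow into the cap end, so the net volume the pump must supply per unit advance equals the rod cross-section area.
Rod cross-section A_rod = π/4 × (65.9 mm)² = 3411 mm^2
v = Q_pump / A_rod

v ≈ 274 mm/s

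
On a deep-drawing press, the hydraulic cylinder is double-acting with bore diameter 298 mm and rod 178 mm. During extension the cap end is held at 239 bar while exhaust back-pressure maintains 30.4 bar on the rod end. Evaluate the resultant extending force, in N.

F ≈ 1.53e6 N

Cap-side area A_cap = π/4 × (298 mm)² = 69750 mm^2
Rod-side annular area A_ann = π/4 × (298² − 178²) = 44860 mm^2
Net thrust = P_cap·A_cap − P_rod·A_ann = 1.667e6 N − 1.364e5 N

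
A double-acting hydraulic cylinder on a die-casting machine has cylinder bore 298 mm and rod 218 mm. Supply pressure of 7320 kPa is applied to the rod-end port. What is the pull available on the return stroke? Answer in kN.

F ≈ 237 kN

Rod-side annular area A_ann = π/4 × (298² − 218²) = 32420 mm^2
On retraction the pressure acts on the annular area (bore minus rod).
F = P × A_ann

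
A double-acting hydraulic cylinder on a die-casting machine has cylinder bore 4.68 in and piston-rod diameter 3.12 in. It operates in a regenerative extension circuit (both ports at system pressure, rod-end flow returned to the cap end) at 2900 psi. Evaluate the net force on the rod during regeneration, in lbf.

With equal pressure on both faces, forces on the annular region cancel; the net push is pressure × rod cross-section.
Rod cross-section A_rod = π/4 × (3.12 in)² = 7.645 in^2
F = P × A_rod

F ≈ 22200 lbf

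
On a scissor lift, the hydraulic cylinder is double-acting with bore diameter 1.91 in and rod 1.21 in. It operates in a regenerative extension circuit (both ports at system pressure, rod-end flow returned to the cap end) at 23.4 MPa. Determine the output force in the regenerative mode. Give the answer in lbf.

With equal pressure on both faces, forces on the annular region cancel; the net push is pressure × rod cross-section.
Rod cross-section A_rod = π/4 × (1.21 in)² = 1.150 in^2
F = P × A_rod

F ≈ 3900 lbf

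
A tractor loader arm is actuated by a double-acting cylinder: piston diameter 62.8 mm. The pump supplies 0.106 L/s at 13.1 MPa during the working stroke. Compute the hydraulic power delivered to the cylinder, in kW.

W ≈ 1.39 kW

Hydraulic power = P × Q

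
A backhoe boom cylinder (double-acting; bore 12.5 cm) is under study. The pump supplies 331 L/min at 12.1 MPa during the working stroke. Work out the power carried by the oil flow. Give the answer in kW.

W ≈ 66.8 kW

Hydraulic power = P × Q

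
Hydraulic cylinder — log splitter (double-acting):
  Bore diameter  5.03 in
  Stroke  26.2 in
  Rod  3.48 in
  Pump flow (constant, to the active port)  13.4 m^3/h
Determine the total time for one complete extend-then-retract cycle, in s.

t ≈ 3.49 s

Cap-side area A_cap = π/4 × (5.03 in)² = 19.87 in^2
Rod-side annular area A_ann = π/4 × (5.03² − 3.48²) = 10.36 in^2
t_ext = A_cap·L/Q = 2.292 s
t_ret = A_ann·L/Q = 1.195 s
t_cycle = t_ext + t_ret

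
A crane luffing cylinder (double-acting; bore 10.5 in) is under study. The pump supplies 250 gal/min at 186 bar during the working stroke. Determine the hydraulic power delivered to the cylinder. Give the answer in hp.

Hydraulic power = P × Q

W ≈ 393 hp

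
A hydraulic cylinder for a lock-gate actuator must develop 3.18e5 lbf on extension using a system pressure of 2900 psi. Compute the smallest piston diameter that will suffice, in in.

Extension force acts on the full piston face: F = P × (π/4)D².
D = √(4F / (πP)) = √(4 × 3.18e5 lbf / (π × 2900 psi))

D ≈ 11.8 in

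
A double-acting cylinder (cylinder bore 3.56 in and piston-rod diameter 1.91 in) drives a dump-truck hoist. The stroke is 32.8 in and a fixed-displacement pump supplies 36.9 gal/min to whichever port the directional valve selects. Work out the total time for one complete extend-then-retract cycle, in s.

Cap-side area A_cap = π/4 × (3.56 in)² = 9.954 in^2
Rod-side annular area A_ann = π/4 × (3.56² − 1.91²) = 7.089 in^2
t_ext = A_cap·L/Q = 2.298 s
t_ret = A_ann·L/Q = 1.637 s
t_cycle = t_ext + t_ret

t ≈ 3.93 s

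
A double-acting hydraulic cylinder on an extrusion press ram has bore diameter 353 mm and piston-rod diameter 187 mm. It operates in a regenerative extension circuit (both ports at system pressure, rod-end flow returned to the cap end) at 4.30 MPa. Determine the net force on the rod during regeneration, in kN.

With equal pressure on both faces, forces on the annular region cancel; the net push is pressure × rod cross-section.
Rod cross-section A_rod = π/4 × (187 mm)² = 27460 mm^2
F = P × A_rod

F ≈ 118 kN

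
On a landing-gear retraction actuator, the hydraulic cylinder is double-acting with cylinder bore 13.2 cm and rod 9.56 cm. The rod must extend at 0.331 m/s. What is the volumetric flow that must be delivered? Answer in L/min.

Cap-side area A_cap = π/4 × (13.2 cm)² = 136.8 cm^2
Q = A × v

Q ≈ 272 L/min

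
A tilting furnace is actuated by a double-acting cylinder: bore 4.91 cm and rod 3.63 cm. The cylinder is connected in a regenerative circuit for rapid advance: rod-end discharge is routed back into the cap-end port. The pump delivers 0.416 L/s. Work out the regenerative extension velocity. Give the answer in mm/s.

v ≈ 402 mm/s

In regeneration the rod-end outflow joins the pump flow into the cap end, so the net volume the pump must supply per unit advance equals the rod cross-section area.
Rod cross-section A_rod = π/4 × (3.63 cm)² = 10.35 cm^2
v = Q_pump / A_rod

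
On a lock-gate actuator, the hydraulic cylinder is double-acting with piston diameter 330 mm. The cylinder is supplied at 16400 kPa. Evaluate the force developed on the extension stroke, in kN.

Cap-side area A_cap = π/4 × (330 mm)² = 85530 mm^2
F = P × A_cap = 16400 kPa × A_cap

F ≈ 1400 kN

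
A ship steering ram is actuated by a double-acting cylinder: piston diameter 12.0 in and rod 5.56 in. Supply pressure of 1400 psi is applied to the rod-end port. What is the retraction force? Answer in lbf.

F ≈ 1.24e5 lbf

Rod-side annular area A_ann = π/4 × (12.0² − 5.56²) = 88.82 in^2
On retraction the pressure acts on the annular area (bore minus rod).
F = P × A_ann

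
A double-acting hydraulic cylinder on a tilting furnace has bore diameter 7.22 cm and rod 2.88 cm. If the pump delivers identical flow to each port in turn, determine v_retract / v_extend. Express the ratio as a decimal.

v_ret/v_ext ≈ 1.19

Cap-side area A_cap = π/4 × (7.22 cm)² = 40.94 cm^2
Rod-side annular area A_ann = π/4 × (7.22² − 2.88²) = 34.43 cm^2
For equal Q, v ∝ 1/A, so v_ret/v_ext = A_cap/A_ann.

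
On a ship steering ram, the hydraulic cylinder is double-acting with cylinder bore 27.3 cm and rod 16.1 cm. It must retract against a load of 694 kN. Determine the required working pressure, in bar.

P ≈ 182 bar

Rod-side annular area A_ann = π/4 × (27.3² − 16.1²) = 381.8 cm^2
Retraction: pressure acts on the annular area.
P = F / A = 694 kN / A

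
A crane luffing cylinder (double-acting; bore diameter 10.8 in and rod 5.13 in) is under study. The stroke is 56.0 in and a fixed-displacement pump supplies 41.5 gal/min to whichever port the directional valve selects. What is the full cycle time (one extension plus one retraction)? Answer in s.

Cap-side area A_cap = π/4 × (10.8 in)² = 91.61 in^2
Rod-side annular area A_ann = π/4 × (10.8² − 5.13²) = 70.94 in^2
t_ext = A_cap·L/Q = 32.11 s
t_ret = A_ann·L/Q = 24.86 s
t_cycle = t_ext + t_ret

t ≈ 57.0 s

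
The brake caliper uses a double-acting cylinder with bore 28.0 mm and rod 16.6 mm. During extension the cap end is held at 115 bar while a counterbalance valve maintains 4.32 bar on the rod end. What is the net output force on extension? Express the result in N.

Cap-side area A_cap = π/4 × (28.0 mm)² = 615.8 mm^2
Rod-side annular area A_ann = π/4 × (28.0² − 16.6²) = 399.3 mm^2
Net thrust = P_cap·A_cap − P_rod·A_ann = 7081 N − 172.5 N

F ≈ 6910 N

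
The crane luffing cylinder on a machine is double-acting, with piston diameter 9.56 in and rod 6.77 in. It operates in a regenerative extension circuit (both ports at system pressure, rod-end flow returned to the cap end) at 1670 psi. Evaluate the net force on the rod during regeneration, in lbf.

With equal pressure on both faces, forces on the annular region cancel; the net push is pressure × rod cross-section.
Rod cross-section A_rod = π/4 × (6.77 in)² = 36.00 in^2
F = P × A_rod

F ≈ 60100 lbf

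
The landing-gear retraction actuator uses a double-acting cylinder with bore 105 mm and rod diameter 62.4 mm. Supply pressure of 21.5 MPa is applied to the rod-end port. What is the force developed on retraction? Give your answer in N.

F ≈ 1.20e5 N

Rod-side annular area A_ann = π/4 × (105² − 62.4²) = 5601 mm^2
On retraction the pressure acts on the annular area (bore minus rod).
F = P × A_ann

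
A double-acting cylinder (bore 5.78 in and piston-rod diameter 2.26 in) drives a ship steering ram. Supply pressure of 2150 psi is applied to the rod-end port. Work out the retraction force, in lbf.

F ≈ 47800 lbf

Rod-side annular area A_ann = π/4 × (5.78² − 2.26²) = 22.23 in^2
On retraction the pressure acts on the annular area (bore minus rod).
F = P × A_ann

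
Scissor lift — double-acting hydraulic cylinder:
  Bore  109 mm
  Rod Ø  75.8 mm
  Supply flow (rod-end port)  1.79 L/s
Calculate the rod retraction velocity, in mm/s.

Rod-side annular area A_ann = π/4 × (109² − 75.8²) = 4819 mm^2
Flow into the rod-end port fills the annular volume.
v = Q / A

v ≈ 371 mm/s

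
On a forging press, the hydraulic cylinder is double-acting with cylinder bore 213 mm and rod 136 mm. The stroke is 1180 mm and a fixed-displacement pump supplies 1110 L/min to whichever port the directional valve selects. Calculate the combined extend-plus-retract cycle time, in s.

t ≈ 3.62 s

Cap-side area A_cap = π/4 × (213 mm)² = 35630 mm^2
Rod-side annular area A_ann = π/4 × (213² − 136²) = 21110 mm^2
t_ext = A_cap·L/Q = 2.273 s
t_ret = A_ann·L/Q = 1.346 s
t_cycle = t_ext + t_ret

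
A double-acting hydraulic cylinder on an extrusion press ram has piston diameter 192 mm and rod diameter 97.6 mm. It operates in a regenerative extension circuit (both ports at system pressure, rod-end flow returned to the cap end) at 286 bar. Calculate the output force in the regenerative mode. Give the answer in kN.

F ≈ 214 kN

With equal pressure on both faces, forces on the annular region cancel; the net push is pressure × rod cross-section.
Rod cross-section A_rod = π/4 × (97.6 mm)² = 7482 mm^2
F = P × A_rod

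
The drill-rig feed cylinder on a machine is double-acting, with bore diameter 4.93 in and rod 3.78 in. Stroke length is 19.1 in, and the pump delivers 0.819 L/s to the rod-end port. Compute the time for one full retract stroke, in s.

Rod-side annular area A_ann = π/4 × (4.93² − 3.78²) = 7.867 in^2
Swept volume V = A × L; t = V / Q = A·L / Q

t ≈ 3.01 s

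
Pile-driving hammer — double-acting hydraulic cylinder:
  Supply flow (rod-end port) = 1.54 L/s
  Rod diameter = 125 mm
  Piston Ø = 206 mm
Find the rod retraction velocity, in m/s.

v ≈ 0.0731 m/s

Rod-side annular area A_ann = π/4 × (206² − 125²) = 21060 mm^2
Flow into the rod-end port fills the annular volume.
v = Q / A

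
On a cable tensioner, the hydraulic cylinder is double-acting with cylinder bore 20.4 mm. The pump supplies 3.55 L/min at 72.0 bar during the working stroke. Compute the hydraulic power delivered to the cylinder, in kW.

W ≈ 0.426 kW

Hydraulic power = P × Q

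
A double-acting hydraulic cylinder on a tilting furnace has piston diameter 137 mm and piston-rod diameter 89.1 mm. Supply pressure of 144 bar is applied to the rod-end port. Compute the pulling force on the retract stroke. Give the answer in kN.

F ≈ 122 kN

Rod-side annular area A_ann = π/4 × (137² − 89.1²) = 8506 mm^2
On retraction the pressure acts on the annular area (bore minus rod).
F = P × A_ann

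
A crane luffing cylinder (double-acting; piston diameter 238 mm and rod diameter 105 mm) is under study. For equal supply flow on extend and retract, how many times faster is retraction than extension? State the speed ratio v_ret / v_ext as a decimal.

Cap-side area A_cap = π/4 × (238 mm)² = 44490 mm^2
Rod-side annular area A_ann = π/4 × (238² − 105²) = 35830 mm^2
For equal Q, v ∝ 1/A, so v_ret/v_ext = A_cap/A_ann.

v_ret/v_ext ≈ 1.24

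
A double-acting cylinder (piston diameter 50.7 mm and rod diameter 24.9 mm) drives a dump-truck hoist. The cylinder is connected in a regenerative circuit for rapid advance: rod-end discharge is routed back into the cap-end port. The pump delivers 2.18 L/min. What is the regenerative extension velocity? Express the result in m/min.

v ≈ 4.48 m/min

In regeneration the rod-end outflow joins the pump flow into the cap end, so the net volume the pump must supply per unit advance equals the rod cross-section area.
Rod cross-section A_rod = π/4 × (24.9 mm)² = 487.0 mm^2
v = Q_pump / A_rod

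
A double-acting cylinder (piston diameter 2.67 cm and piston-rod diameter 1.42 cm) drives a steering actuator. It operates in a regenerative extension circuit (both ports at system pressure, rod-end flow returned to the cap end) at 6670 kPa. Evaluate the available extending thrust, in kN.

F ≈ 1.06 kN

With equal pressure on both faces, forces on the annular region cancel; the net push is pressure × rod cross-section.
Rod cross-section A_rod = π/4 × (1.42 cm)² = 1.584 cm^2
F = P × A_rod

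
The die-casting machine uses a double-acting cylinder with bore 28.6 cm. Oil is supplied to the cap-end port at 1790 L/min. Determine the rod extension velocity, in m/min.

Cap-side area A_cap = π/4 × (28.6 cm)² = 642.4 cm^2
v = Q / A

v ≈ 27.9 m/min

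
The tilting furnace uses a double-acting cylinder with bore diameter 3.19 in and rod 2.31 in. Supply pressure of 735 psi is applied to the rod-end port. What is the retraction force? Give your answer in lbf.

F ≈ 2790 lbf

Rod-side annular area A_ann = π/4 × (3.19² − 2.31²) = 3.801 in^2
On retraction the pressure acts on the annular area (bore minus rod).
F = P × A_ann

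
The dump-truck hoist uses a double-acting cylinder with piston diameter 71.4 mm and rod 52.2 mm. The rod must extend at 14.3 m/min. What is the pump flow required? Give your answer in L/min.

Cap-side area A_cap = π/4 × (71.4 mm)² = 4004 mm^2
Q = A × v

Q ≈ 57.3 L/min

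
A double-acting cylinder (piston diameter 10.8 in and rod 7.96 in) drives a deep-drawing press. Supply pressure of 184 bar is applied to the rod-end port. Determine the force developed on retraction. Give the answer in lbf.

Rod-side annular area A_ann = π/4 × (10.8² − 7.96²) = 41.84 in^2
On retraction the pressure acts on the annular area (bore minus rod).
F = P × A_ann

F ≈ 1.12e5 lbf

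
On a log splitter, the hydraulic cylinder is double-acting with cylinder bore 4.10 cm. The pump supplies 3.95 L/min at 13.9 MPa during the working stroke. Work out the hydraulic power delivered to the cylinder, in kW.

Hydraulic power = P × Q

W ≈ 0.915 kW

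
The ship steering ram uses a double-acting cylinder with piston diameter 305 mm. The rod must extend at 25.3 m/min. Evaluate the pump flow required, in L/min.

Q ≈ 1850 L/min

Cap-side area A_cap = π/4 × (305 mm)² = 73060 mm^2
Q = A × v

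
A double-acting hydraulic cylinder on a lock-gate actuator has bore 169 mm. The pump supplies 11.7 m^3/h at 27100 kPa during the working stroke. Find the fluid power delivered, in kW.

Hydraulic power = P × Q

W ≈ 88.1 kW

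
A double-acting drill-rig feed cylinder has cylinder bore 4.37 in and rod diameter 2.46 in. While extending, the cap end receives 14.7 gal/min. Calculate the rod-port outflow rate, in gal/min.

Cap-side area A_cap = π/4 × (4.37 in)² = 15.00 in^2
Rod-side annular area A_ann = π/4 × (4.37² − 2.46²) = 10.25 in^2
Piston speed v = Q_in/A_cap; rod-end outflow Q_out = v × A_ann = Q_in × A_ann/A_cap.

Q_out ≈ 10.0 gal/min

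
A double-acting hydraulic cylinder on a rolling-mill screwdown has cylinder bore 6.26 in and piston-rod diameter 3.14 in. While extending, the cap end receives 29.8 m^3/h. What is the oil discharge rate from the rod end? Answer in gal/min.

Cap-side area A_cap = π/4 × (6.26 in)² = 30.78 in^2
Rod-side annular area A_ann = π/4 × (6.26² − 3.14²) = 23.03 in^2
Piston speed v = Q_in/A_cap; rod-end outflow Q_out = v × A_ann = Q_in × A_ann/A_cap.

Q_out ≈ 98.2 gal/min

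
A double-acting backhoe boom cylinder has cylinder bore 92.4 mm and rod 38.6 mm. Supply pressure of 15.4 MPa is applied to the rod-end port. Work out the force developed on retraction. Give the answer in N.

Rod-side annular area A_ann = π/4 × (92.4² − 38.6²) = 5535 mm^2
On retraction the pressure acts on the annular area (bore minus rod).
F = P × A_ann

F ≈ 85200 N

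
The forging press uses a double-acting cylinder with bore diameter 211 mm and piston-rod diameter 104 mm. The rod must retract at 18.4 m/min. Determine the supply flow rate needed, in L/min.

Q ≈ 487 L/min

Rod-side annular area A_ann = π/4 × (211² − 104²) = 26470 mm^2
Q = A × v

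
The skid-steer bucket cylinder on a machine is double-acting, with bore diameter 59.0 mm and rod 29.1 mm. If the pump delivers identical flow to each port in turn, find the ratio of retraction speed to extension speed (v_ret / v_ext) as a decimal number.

Cap-side area A_cap = π/4 × (59.0 mm)² = 2734 mm^2
Rod-side annular area A_ann = π/4 × (59.0² − 29.1²) = 2069 mm^2
For equal Q, v ∝ 1/A, so v_ret/v_ext = A_cap/A_ann.

v_ret/v_ext ≈ 1.32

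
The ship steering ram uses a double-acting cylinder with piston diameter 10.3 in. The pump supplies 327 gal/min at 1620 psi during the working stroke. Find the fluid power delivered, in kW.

Hydraulic power = P × Q

W ≈ 230 kW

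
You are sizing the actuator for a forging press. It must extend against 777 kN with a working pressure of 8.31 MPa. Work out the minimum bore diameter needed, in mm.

Extension force acts on the full piston face: F = P × (π/4)D².
D = √(4F / (πP)) = √(4 × 777 kN / (π × 8.31 MPa))

D ≈ 345 mm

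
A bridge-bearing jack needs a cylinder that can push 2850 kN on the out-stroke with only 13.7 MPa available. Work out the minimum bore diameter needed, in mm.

D ≈ 515 mm

Extension force acts on the full piston face: F = P × (π/4)D².
D = √(4F / (πP)) = √(4 × 2850 kN / (π × 13.7 MPa))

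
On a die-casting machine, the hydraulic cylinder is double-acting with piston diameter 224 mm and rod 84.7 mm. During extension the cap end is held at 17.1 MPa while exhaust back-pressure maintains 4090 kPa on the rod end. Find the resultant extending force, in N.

F ≈ 5.36e5 N

Cap-side area A_cap = π/4 × (224 mm)² = 39410 mm^2
Rod-side annular area A_ann = π/4 × (224² − 84.7²) = 33770 mm^2
Net thrust = P_cap·A_cap − P_rod·A_ann = 6.739e5 N − 1.381e5 N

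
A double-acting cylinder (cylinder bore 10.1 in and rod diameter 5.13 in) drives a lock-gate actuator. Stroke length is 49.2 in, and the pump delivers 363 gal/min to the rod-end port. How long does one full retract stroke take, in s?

Rod-side annular area A_ann = π/4 × (10.1² − 5.13²) = 59.45 in^2
Swept volume V = A × L; t = V / Q = A·L / Q

t ≈ 2.09 s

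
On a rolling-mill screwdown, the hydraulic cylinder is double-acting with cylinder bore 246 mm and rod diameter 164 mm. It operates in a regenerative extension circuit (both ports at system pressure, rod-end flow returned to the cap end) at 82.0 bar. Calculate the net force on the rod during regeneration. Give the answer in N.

F ≈ 1.73e5 N

With equal pressure on both faces, forces on the annular region cancel; the net push is pressure × rod cross-section.
Rod cross-section A_rod = π/4 × (164 mm)² = 21120 mm^2
F = P × A_rod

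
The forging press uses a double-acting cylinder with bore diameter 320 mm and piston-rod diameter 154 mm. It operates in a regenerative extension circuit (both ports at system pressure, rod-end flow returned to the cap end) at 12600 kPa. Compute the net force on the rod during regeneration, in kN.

With equal pressure on both faces, forces on the annular region cancel; the net push is pressure × rod cross-section.
Rod cross-section A_rod = π/4 × (154 mm)² = 18630 mm^2
F = P × A_rod

F ≈ 235 kN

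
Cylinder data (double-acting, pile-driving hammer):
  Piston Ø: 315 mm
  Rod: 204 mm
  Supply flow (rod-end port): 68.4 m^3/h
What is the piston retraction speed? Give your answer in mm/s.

v ≈ 420 mm/s

Rod-side annular area A_ann = π/4 × (315² − 204²) = 45250 mm^2
Flow into the rod-end port fills the annular volume.
v = Q / A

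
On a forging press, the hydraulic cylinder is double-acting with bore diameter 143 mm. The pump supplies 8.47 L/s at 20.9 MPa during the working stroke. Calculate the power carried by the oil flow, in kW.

Hydraulic power = P × Q

W ≈ 177 kW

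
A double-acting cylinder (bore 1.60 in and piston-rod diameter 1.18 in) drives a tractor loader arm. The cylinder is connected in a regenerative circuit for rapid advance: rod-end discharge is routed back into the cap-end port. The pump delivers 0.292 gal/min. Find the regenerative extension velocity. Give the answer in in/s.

In regeneration the rod-end outflow joins the pump flow into the cap end, so the net volume the pump must supply per unit advance equals the rod cross-section area.
Rod cross-section A_rod = π/4 × (1.18 in)² = 1.094 in^2
v = Q_pump / A_rod

v ≈ 1.03 in/s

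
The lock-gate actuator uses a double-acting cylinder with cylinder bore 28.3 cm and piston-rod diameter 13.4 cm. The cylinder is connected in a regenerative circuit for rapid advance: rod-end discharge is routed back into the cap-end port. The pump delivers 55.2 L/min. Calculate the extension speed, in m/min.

v ≈ 3.91 m/min

In regeneration the rod-end outflow joins the pump flow into the cap end, so the net volume the pump must supply per unit advance equals the rod cross-section area.
Rod cross-section A_rod = π/4 × (13.4 cm)² = 141.0 cm^2
v = Q_pump / A_rod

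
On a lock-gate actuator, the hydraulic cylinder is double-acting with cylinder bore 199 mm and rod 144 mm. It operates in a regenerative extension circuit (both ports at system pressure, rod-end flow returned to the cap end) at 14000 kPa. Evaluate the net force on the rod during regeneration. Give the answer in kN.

F ≈ 228 kN

With equal pressure on both faces, forces on the annular region cancel; the net push is pressure × rod cross-section.
Rod cross-section A_rod = π/4 × (144 mm)² = 16290 mm^2
F = P × A_rod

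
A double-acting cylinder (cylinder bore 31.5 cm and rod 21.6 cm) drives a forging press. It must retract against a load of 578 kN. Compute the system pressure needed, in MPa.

Rod-side annular area A_ann = π/4 × (31.5² − 21.6²) = 412.9 cm^2
Retraction: pressure acts on the annular area.
P = F / A = 578 kN / A

P ≈ 14.0 MPa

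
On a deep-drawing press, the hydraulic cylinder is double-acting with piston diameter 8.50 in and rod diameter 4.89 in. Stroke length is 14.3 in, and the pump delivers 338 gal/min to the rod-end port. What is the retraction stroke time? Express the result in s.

Rod-side annular area A_ann = π/4 × (8.50² − 4.89²) = 37.96 in^2
Swept volume V = A × L; t = V / Q = A·L / Q

t ≈ 0.417 s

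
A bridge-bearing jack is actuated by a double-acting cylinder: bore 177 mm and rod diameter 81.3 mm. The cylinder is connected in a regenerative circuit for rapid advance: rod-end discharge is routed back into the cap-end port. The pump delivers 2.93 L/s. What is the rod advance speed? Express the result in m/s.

In regeneration the rod-end outflow joins the pump flow into the cap end, so the net volume the pump must supply per unit advance equals the rod cross-section area.
Rod cross-section A_rod = π/4 × (81.3 mm)² = 5191 mm^2
v = Q_pump / A_rod

v ≈ 0.564 m/s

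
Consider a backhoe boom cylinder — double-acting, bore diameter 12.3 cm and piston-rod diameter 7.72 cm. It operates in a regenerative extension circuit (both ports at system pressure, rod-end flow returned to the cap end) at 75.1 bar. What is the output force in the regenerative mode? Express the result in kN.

F ≈ 35.2 kN

With equal pressure on both faces, forces on the annular region cancel; the net push is pressure × rod cross-section.
Rod cross-section A_rod = π/4 × (7.72 cm)² = 46.81 cm^2
F = P × A_rod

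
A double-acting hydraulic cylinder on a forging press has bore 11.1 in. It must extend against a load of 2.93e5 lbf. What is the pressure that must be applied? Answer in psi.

P ≈ 3030 psi

Cap-side area A_cap = π/4 × (11.1 in)² = 96.77 in^2
P = F / A = 2.93e5 lbf / A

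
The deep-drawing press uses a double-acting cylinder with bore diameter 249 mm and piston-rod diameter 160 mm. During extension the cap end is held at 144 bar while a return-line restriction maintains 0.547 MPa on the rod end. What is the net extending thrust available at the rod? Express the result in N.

Cap-side area A_cap = π/4 × (249 mm)² = 48700 mm^2
Rod-side annular area A_ann = π/4 × (249² − 160²) = 28590 mm^2
Net thrust = P_cap·A_cap − P_rod·A_ann = 7.012e5 N − 15640 N

F ≈ 6.86e5 N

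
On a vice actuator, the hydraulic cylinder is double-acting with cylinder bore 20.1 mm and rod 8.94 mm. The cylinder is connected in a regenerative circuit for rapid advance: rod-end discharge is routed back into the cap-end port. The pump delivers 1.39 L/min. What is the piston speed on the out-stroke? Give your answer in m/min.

v ≈ 22.1 m/min

In regeneration the rod-end outflow joins the pump flow into the cap end, so the net volume the pump must supply per unit advance equals the rod cross-section area.
Rod cross-section A_rod = π/4 × (8.94 mm)² = 62.77 mm^2
v = Q_pump / A_rod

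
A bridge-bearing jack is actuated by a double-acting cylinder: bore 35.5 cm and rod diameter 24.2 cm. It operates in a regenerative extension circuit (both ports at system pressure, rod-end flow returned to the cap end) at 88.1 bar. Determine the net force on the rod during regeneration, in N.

F ≈ 4.05e5 N

With equal pressure on both faces, forces on the annular region cancel; the net push is pressure × rod cross-section.
Rod cross-section A_rod = π/4 × (24.2 cm)² = 460.0 cm^2
F = P × A_rod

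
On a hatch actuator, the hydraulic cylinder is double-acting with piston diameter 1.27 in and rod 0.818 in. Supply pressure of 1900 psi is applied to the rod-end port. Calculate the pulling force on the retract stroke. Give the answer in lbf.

Rod-side annular area A_ann = π/4 × (1.27² − 0.818²) = 0.7412 in^2
On retraction the pressure acts on the annular area (bore minus rod).
F = P × A_ann

F ≈ 1410 lbf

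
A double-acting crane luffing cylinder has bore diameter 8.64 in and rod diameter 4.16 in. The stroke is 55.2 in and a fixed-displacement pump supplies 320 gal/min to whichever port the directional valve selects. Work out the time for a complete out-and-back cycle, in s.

t ≈ 4.64 s

Cap-side area A_cap = π/4 × (8.64 in)² = 58.63 in^2
Rod-side annular area A_ann = π/4 × (8.64² − 4.16²) = 45.04 in^2
t_ext = A_cap·L/Q = 2.627 s
t_ret = A_ann·L/Q = 2.018 s
t_cycle = t_ext + t_ret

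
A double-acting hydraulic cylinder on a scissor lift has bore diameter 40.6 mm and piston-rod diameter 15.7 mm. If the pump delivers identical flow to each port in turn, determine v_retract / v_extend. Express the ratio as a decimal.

Cap-side area A_cap = π/4 × (40.6 mm)² = 1295 mm^2
Rod-side annular area A_ann = π/4 × (40.6² − 15.7²) = 1101 mm^2
For equal Q, v ∝ 1/A, so v_ret/v_ext = A_cap/A_ann.

v_ret/v_ext ≈ 1.18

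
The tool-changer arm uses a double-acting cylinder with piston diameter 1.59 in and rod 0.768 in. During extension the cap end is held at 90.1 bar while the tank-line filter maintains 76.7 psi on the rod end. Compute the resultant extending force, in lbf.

F ≈ 2480 lbf

Cap-side area A_cap = π/4 × (1.59 in)² = 1.986 in^2
Rod-side annular area A_ann = π/4 × (1.59² − 0.768²) = 1.522 in^2
Net thrust = P_cap·A_cap − P_rod·A_ann = 2595 lbf − 116.8 lbf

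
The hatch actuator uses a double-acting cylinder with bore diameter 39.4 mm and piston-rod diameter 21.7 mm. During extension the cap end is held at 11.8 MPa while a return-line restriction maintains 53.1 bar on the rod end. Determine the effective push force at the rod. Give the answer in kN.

F ≈ 9.88 kN

Cap-side area A_cap = π/4 × (39.4 mm)² = 1219 mm^2
Rod-side annular area A_ann = π/4 × (39.4² − 21.7²) = 849.4 mm^2
Net thrust = P_cap·A_cap − P_rod·A_ann = 14.39 kN − 4.510 kN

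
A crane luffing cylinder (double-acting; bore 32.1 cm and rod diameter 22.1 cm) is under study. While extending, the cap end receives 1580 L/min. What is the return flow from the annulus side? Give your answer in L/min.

Q_out ≈ 831 L/min

Cap-side area A_cap = π/4 × (32.1 cm)² = 809.3 cm^2
Rod-side annular area A_ann = π/4 × (32.1² − 22.1²) = 425.7 cm^2
Piston speed v = Q_in/A_cap; rod-end outflow Q_out = v × A_ann = Q_in × A_ann/A_cap.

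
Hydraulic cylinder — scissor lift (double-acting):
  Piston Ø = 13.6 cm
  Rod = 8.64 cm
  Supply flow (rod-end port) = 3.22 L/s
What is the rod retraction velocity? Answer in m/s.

v ≈ 0.372 m/s

Rod-side annular area A_ann = π/4 × (13.6² − 8.64²) = 86.64 cm^2
Flow into the rod-end port fills the annular volume.
v = Q / A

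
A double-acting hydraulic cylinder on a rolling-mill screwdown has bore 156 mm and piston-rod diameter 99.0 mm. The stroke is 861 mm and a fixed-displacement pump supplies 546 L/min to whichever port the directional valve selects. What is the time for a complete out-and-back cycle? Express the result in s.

t ≈ 2.89 s

Cap-side area A_cap = π/4 × (156 mm)² = 19110 mm^2
Rod-side annular area A_ann = π/4 × (156² − 99.0²) = 11420 mm^2
t_ext = A_cap·L/Q = 1.808 s
t_ret = A_ann·L/Q = 1.080 s
t_cycle = t_ext + t_ret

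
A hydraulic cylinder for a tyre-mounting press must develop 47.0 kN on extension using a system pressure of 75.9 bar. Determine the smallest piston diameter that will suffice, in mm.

D ≈ 88.8 mm

Extension force acts on the full piston face: F = P × (π/4)D².
D = √(4F / (πP)) = √(4 × 47.0 kN / (π × 75.9 bar))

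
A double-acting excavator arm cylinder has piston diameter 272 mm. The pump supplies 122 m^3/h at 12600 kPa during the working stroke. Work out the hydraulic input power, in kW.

Hydraulic power = P × Q

W ≈ 427 kW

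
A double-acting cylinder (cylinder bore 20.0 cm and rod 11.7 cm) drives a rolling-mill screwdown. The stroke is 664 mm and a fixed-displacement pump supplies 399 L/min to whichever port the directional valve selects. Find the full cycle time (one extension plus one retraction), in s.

Cap-side area A_cap = π/4 × (20.0 cm)² = 314.2 cm^2
Rod-side annular area A_ann = π/4 × (20.0² − 11.7²) = 206.6 cm^2
t_ext = A_cap·L/Q = 3.137 s
t_ret = A_ann·L/Q = 2.063 s
t_cycle = t_ext + t_ret

t ≈ 5.20 s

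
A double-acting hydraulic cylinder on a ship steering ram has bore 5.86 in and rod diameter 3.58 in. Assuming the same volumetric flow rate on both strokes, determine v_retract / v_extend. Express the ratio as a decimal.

Cap-side area A_cap = π/4 × (5.86 in)² = 26.97 in^2
Rod-side annular area A_ann = π/4 × (5.86² − 3.58²) = 16.90 in^2
For equal Q, v ∝ 1/A, so v_ret/v_ext = A_cap/A_ann.

v_ret/v_ext ≈ 1.60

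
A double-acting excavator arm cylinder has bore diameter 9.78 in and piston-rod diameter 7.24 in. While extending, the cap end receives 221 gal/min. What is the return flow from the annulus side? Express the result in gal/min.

Q_out ≈ 99.9 gal/min

Cap-side area A_cap = π/4 × (9.78 in)² = 75.12 in^2
Rod-side annular area A_ann = π/4 × (9.78² − 7.24²) = 33.95 in^2
Piston speed v = Q_in/A_cap; rod-end outflow Q_out = v × A_ann = Q_in × A_ann/A_cap.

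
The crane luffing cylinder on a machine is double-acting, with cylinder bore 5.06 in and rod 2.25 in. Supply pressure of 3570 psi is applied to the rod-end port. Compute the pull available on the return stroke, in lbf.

Rod-side annular area A_ann = π/4 × (5.06² − 2.25²) = 16.13 in^2
On retraction the pressure acts on the annular area (bore minus rod).
F = P × A_ann

F ≈ 57600 lbf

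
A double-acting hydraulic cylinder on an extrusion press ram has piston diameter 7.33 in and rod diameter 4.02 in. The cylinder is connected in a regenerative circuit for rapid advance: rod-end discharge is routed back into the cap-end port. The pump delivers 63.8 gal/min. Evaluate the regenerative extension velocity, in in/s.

In regeneration the rod-end outflow joins the pump flow into the cap end, so the net volume the pump must supply per unit advance equals the rod cross-section area.
Rod cross-section A_rod = π/4 × (4.02 in)² = 12.69 in^2
v = Q_pump / A_rod

v ≈ 19.4 in/s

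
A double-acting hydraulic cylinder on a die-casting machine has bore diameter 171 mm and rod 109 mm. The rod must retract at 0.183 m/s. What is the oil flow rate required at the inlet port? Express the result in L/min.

Rod-side annular area A_ann = π/4 × (171² − 109²) = 13630 mm^2
Q = A × v

Q ≈ 150 L/min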